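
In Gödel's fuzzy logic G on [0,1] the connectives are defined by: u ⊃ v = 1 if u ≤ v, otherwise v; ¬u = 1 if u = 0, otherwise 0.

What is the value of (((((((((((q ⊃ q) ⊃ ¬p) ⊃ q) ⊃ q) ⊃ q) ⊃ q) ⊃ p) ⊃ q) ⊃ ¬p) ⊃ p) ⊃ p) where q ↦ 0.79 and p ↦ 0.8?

0.80

(q ⊃ q): 0.79 ≤ 0.79, so result = 1
¬p: Gödel ¬ of 0.8 = 0 (operand ≠ 0)
((q ⊃ q) ⊃ ¬p): 1 > 0, so result = 0
(((q ⊃ q) ⊃ ¬p) ⊃ q): 0 ≤ 0.79, so result = 1
((((q ⊃ q) ⊃ ¬p) ⊃ q) ⊃ q): 1 > 0.79, so result = 0.79
(((((q ⊃ q) ⊃ ¬p) ⊃ q) ⊃ q) ⊃ q): 0.79 ≤ 0.79, so result = 1
((((((q ⊃ q) ⊃ ¬p) ⊃ q) ⊃ q) ⊃ q) ⊃ q): 1 > 0.79, so result = 0.79
(((((((q ⊃ q) ⊃ ¬p) ⊃ q) ⊃ q) ⊃ q) ⊃ q) ⊃ p): 0.79 ≤ 0.8, so result = 1
((((((((q ⊃ q) ⊃ ¬p) ⊃ q) ⊃ q) ⊃ q) ⊃ q) ⊃ p) ⊃ q): 1 > 0.79, so result = 0.79
¬p: Gödel ¬ of 0.8 = 0 (operand ≠ 0)
(((((((((q ⊃ q) ⊃ ¬p) ⊃ q) ⊃ q) ⊃ q) ⊃ q) ⊃ p) ⊃ q) ⊃ ¬p): 0.79 > 0, so result = 0
((((((((((q ⊃ q) ⊃ ¬p) ⊃ q) ⊃ q) ⊃ q) ⊃ q) ⊃ p) ⊃ q) ⊃ ¬p) ⊃ p): 0 ≤ 0.8, so result = 1
(((((((((((q ⊃ q) ⊃ ¬p) ⊃ q) ⊃ q) ⊃ q) ⊃ q) ⊃ p) ⊃ q) ⊃ ¬p) ⊃ p) ⊃ p): 1 > 0.8, so result = 0.8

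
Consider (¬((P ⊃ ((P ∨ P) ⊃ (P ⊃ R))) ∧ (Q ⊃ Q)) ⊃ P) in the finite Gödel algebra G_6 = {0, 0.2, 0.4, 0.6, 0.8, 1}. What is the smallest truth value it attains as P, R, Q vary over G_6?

The minimum is attained at P = 0.2, R = 0, Q = 0:
  (P ∨ P) = max(0.2, 0.2) = 0.2
  (P ⊃ R): 0.2 > 0, so result = 0
  ((P ∨ P) ⊃ (P ⊃ R)): 0.2 > 0, so result = 0
  (P ⊃ ((P ∨ P) ⊃ (P ⊃ R))): 0.2 > 0, so result = 0
  (Q ⊃ Q): 0 ≤ 0, so result = 1
  ((P ⊃ ((P ∨ P) ⊃ (P ⊃ R))) ∧ (Q ⊃ Q)) = min(0, 1) = 0
  ¬((P ⊃ ((P ∨ P) ⊃ (P ⊃ R))) ∧ (Q ⊃ Q)): Gödel ¬ of 0 = 1 (operand is 0)
  (¬((P ⊃ ((P ∨ P) ⊃ (P ⊃ R))) ∧ (Q ⊃ Q)) ⊃ P): 1 > 0.2, so result = 0.2
Checking all 216 assignments confirms none give a value below 0.20.

0.20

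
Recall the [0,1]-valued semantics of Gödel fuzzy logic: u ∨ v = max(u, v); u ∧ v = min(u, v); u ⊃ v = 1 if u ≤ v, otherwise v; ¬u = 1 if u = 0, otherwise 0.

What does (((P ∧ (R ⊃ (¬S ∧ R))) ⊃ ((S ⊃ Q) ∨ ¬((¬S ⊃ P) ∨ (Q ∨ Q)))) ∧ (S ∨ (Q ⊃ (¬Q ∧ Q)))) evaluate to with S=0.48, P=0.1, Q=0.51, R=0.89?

0.48

¬S: Gödel ¬ of 0.48 = 0 (operand ≠ 0)
(¬S ∧ R) = min(0, 0.89) = 0
(R ⊃ (¬S ∧ R)): 0.89 > 0, so result = 0
(P ∧ (R ⊃ (¬S ∧ R))) = min(0.1, 0) = 0
(S ⊃ Q): 0.48 ≤ 0.51, so result = 1
¬S: Gödel ¬ of 0.48 = 0 (operand ≠ 0)
(¬S ⊃ P): 0 ≤ 0.1, so result = 1
(Q ∨ Q) = max(0.51, 0.51) = 0.51
((¬S ⊃ P) ∨ (Q ∨ Q)) = max(1, 0.51) = 1
¬((¬S ⊃ P) ∨ (Q ∨ Q)): Gödel ¬ of 1 = 0 (operand ≠ 0)
((S ⊃ Q) ∨ ¬((¬S ⊃ P) ∨ (Q ∨ Q))) = max(1, 0) = 1
((P ∧ (R ⊃ (¬S ∧ R))) ⊃ ((S ⊃ Q) ∨ ¬((¬S ⊃ P) ∨ (Q ∨ Q)))): 0 ≤ 1, so result = 1
¬Q: Gödel ¬ of 0.51 = 0 (operand ≠ 0)
(¬Q ∧ Q) = min(0, 0.51) = 0
(Q ⊃ (¬Q ∧ Q)): 0.51 > 0, so result = 0
(S ∨ (Q ⊃ (¬Q ∧ Q))) = max(0.48, 0) = 0.48
(((P ∧ (R ⊃ (¬S ∧ R))) ⊃ ((S ⊃ Q) ∨ ¬((¬S ⊃ P) ∨ (Q ∨ Q)))) ∧ (S ∨ (Q ⊃ (¬Q ∧ Q)))) = min(1, 0.48) = 0.48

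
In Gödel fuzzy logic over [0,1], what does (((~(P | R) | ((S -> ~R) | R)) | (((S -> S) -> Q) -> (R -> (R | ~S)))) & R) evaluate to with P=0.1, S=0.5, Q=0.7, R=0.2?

(P | R) = max(0.1, 0.2) = 0.2
~(P | R): Gödel ¬ of 0.2 = 0 (operand ≠ 0)
~R: Gödel ¬ of 0.2 = 0 (operand ≠ 0)
(S -> ~R): 0.5 > 0, so result = 0
((S -> ~R) | R) = max(0, 0.2) = 0.2
(~(P | R) | ((S -> ~R) | R)) = max(0, 0.2) = 0.2
(S -> S): 0.5 ≤ 0.5, so result = 1
((S -> S) -> Q): 1 > 0.7, so result = 0.7
~S: Gödel ¬ of 0.5 = 0 (operand ≠ 0)
(R | ~S) = max(0.2, 0) = 0.2
(R -> (R | ~S)): 0.2 ≤ 0.2, so result = 1
(((S -> S) -> Q) -> (R -> (R | ~S))): 0.7 ≤ 1, so result = 1
((~(P | R) | ((S -> ~R) | R)) | (((S -> S) -> Q) -> (R -> (R | ~S)))) = max(0.2, 1) = 1
(((~(P | R) | ((S -> ~R) | R)) | (((S -> S) -> Q) -> (R -> (R | ~S)))) & R) = min(1, 0.2) = 0.2

0.20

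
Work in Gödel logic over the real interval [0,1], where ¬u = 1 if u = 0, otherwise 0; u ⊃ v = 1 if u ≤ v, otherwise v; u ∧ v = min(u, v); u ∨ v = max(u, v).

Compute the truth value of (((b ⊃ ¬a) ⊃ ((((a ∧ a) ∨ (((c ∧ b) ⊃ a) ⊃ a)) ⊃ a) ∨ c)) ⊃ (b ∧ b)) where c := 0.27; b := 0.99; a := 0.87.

0.99

¬a: Gödel ¬ of 0.87 = 0 (operand ≠ 0)
(b ⊃ ¬a): 0.99 > 0, so result = 0
(a ∧ a) = min(0.87, 0.87) = 0.87
(c ∧ b) = min(0.27, 0.99) = 0.27
((c ∧ b) ⊃ a): 0.27 ≤ 0.87, so result = 1
(((c ∧ b) ⊃ a) ⊃ a): 1 > 0.87, so result = 0.87
((a ∧ a) ∨ (((c ∧ b) ⊃ a) ⊃ a)) = max(0.87, 0.87) = 0.87
(((a ∧ a) ∨ (((c ∧ b) ⊃ a) ⊃ a)) ⊃ a): 0.87 ≤ 0.87, so result = 1
((((a ∧ a) ∨ (((c ∧ b) ⊃ a) ⊃ a)) ⊃ a) ∨ c) = max(1, 0.27) = 1
((b ⊃ ¬a) ⊃ ((((a ∧ a) ∨ (((c ∧ b) ⊃ a) ⊃ a)) ⊃ a) ∨ c)): 0 ≤ 1, so result = 1
(b ∧ b) = min(0.99, 0.99) = 0.99
(((b ⊃ ¬a) ⊃ ((((a ∧ a) ∨ (((c ∧ b) ⊃ a) ⊃ a)) ⊃ a) ∨ c)) ⊃ (b ∧ b)): 1 > 0.99, so result = 0.99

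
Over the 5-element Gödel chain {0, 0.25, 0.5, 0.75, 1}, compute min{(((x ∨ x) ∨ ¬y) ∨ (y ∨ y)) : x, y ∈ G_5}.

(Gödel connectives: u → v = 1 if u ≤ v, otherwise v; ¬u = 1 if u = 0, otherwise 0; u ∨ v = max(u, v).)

0.25

The minimum is attained at x = 0, y = 0.25:
  (x ∨ x) = max(0, 0) = 0
  ¬y: Gödel ¬ of 0.25 = 0 (operand ≠ 0)
  ((x ∨ x) ∨ ¬y) = max(0, 0) = 0
  (y ∨ y) = max(0.25, 0.25) = 0.25
  (((x ∨ x) ∨ ¬y) ∨ (y ∨ y)) = max(0, 0.25) = 0.25
Checking all 25 assignments confirms none give a value below 0.25.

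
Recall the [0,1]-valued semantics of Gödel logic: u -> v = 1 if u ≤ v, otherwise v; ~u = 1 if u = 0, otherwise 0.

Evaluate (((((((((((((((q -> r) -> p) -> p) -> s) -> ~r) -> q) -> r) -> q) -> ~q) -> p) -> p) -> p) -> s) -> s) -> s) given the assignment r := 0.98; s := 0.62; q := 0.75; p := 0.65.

0.62

(q -> r): 0.75 ≤ 0.98, so result = 1
((q -> r) -> p): 1 > 0.65, so result = 0.65
(((q -> r) -> p) -> p): 0.65 ≤ 0.65, so result = 1
((((q -> r) -> p) -> p) -> s): 1 > 0.62, so result = 0.62
~r: Gödel ¬ of 0.98 = 0 (operand ≠ 0)
(((((q -> r) -> p) -> p) -> s) -> ~r): 0.62 > 0, so result = 0
((((((q -> r) -> p) -> p) -> s) -> ~r) -> q): 0 ≤ 0.75, so result = 1
(((((((q -> r) -> p) -> p) -> s) -> ~r) -> q) -> r): 1 > 0.98, so result = 0.98
((((((((q -> r) -> p) -> p) -> s) -> ~r) -> q) -> r) -> q): 0.98 > 0.75, so result = 0.75
~q: Gödel ¬ of 0.75 = 0 (operand ≠ 0)
(((((((((q -> r) -> p) -> p) -> s) -> ~r) -> q) -> r) -> q) -> ~q): 0.75 > 0, so result = 0
((((((((((q -> r) -> p) -> p) -> s) -> ~r) -> q) -> r) -> q) -> ~q) -> p): 0 ≤ 0.65, so result = 1
(((((((((((q -> r) -> p) -> p) -> s) -> ~r) -> q) -> r) -> q) -> ~q) -> p) -> p): 1 > 0.65, so result = 0.65
((((((((((((q -> r) -> p) -> p) -> s) -> ~r) -> q) -> r) -> q) -> ~q) -> p) -> p) -> p): 0.65 ≤ 0.65, so result = 1
(((((((((((((q -> r) -> p) -> p) -> s) -> ~r) -> q) -> r) -> q) -> ~q) -> p) -> p) -> p) -> s): 1 > 0.62, so result = 0.62
((((((((((((((q -> r) -> p) -> p) -> s) -> ~r) -> q) -> r) -> q) -> ~q) -> p) -> p) -> p) -> s) -> s): 0.62 ≤ 0.62, so result = 1
(((((((((((((((q -> r) -> p) -> p) -> s) -> ~r) -> q) -> r) -> q) -> ~q) -> p) -> p) -> p) -> s) -> s) -> s): 1 > 0.62, so result = 0.62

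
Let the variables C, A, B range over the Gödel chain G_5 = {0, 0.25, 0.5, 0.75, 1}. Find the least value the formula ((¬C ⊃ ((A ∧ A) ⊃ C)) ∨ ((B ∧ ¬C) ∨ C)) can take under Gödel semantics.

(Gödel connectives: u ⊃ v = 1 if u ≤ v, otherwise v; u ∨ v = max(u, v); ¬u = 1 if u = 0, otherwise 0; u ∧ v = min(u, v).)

The minimum is attained at C = 0, A = 0.25, B = 0:
  ¬C: Gödel ¬ of 0 = 1 (operand is 0)
  (A ∧ A) = min(0.25, 0.25) = 0.25
  ((A ∧ A) ⊃ C): 0.25 > 0, so result = 0
  (¬C ⊃ ((A ∧ A) ⊃ C)): 1 > 0, so result = 0
  ¬C: Gödel ¬ of 0 = 1 (operand is 0)
  (B ∧ ¬C) = min(0, 1) = 0
  ((B ∧ ¬C) ∨ C) = max(0, 0) = 0
  ((¬C ⊃ ((A ∧ A) ⊃ C)) ∨ ((B ∧ ¬C) ∨ C)) = max(0, 0) = 0
Checking all 125 assignments confirms none give a value below 0.00.

0.00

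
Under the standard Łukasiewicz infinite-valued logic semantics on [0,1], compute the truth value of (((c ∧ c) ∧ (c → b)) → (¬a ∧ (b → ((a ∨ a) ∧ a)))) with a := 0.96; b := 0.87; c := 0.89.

0.15

(c ∧ c) = min(0.89, 0.89) = 0.89
(c → b): min(1, 1 − 0.89 + 0.87) = 0.98
((c ∧ c) ∧ (c → b)) = min(0.89, 0.98) = 0.89
¬a: Łukasiewicz ¬ gives 1 − 0.96 = 0.04
(a ∨ a) = max(0.96, 0.96) = 0.96
((a ∨ a) ∧ a) = min(0.96, 0.96) = 0.96
(b → ((a ∨ a) ∧ a)): min(1, 1 − 0.87 + 0.96) = 1
(¬a ∧ (b → ((a ∨ a) ∧ a))) = min(0.04, 1) = 0.04
(((c ∧ c) ∧ (c → b)) → (¬a ∧ (b → ((a ∨ a) ∧ a)))): min(1, 1 − 0.89 + 0.04) = 0.15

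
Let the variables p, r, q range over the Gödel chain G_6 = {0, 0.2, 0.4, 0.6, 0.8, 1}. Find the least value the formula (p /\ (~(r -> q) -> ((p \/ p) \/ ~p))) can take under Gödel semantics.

The minimum is attained at p = 0, r = 0, q = 0:
  (r -> q): 0 ≤ 0, so result = 1
  ~(r -> q): Gödel ¬ of 1 = 0 (operand ≠ 0)
  (p \/ p) = max(0, 0) = 0
  ~p: Gödel ¬ of 0 = 1 (operand is 0)
  ((p \/ p) \/ ~p) = max(0, 1) = 1
  (~(r -> q) -> ((p \/ p) \/ ~p)): 0 ≤ 1, so result = 1
  (p /\ (~(r -> q) -> ((p \/ p) \/ ~p))) = min(0, 1) = 0
Checking all 216 assignments confirms none give a value below 0.00.

0.00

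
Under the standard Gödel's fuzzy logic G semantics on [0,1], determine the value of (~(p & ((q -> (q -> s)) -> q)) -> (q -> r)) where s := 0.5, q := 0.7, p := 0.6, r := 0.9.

(q -> s): 0.7 > 0.5, so result = 0.5
(q -> (q -> s)): 0.7 > 0.5, so result = 0.5
((q -> (q -> s)) -> q): 0.5 ≤ 0.7, so result = 1
(p & ((q -> (q -> s)) -> q)) = min(0.6, 1) = 0.6
~(p & ((q -> (q -> s)) -> q)): Gödel ¬ of 0.6 = 0 (operand ≠ 0)
(q -> r): 0.7 ≤ 0.9, so result = 1
(~(p & ((q -> (q -> s)) -> q)) -> (q -> r)): 0 ≤ 1, so result = 1

1.00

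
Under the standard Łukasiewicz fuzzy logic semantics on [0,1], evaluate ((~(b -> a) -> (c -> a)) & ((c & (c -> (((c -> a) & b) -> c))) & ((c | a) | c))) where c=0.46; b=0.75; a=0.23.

(b -> a): min(1, 1 − 0.75 + 0.23) = 0.48
~(b -> a): Łukasiewicz ¬ gives 1 − 0.48 = 0.52
(c -> a): min(1, 1 − 0.46 + 0.23) = 0.77
(~(b -> a) -> (c -> a)): min(1, 1 − 0.52 + 0.77) = 1
(c -> a): min(1, 1 − 0.46 + 0.23) = 0.77
((c -> a) & b) = min(0.77, 0.75) = 0.75
(((c -> a) & b) -> c): min(1, 1 − 0.75 + 0.46) = 0.71
(c -> (((c -> a) & b) -> c)): min(1, 1 − 0.46 + 0.71) = 1
(c & (c -> (((c -> a) & b) -> c))) = min(0.46, 1) = 0.46
(c | a) = max(0.46, 0.23) = 0.46
((c | a) | c) = max(0.46, 0.46) = 0.46
((c & (c -> (((c -> a) & b) -> c))) & ((c | a) | c)) = min(0.46, 0.46) = 0.46
((~(b -> a) -> (c -> a)) & ((c & (c -> (((c -> a) & b) -> c))) & ((c | a) | c))) = min(1, 0.46) = 0.46

0.46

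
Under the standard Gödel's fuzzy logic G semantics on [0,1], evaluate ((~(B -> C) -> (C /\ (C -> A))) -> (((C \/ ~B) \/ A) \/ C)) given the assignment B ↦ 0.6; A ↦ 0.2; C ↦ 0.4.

0.40

(B -> C): 0.6 > 0.4, so result = 0.4
~(B -> C): Gödel ¬ of 0.4 = 0 (operand ≠ 0)
(C -> A): 0.4 > 0.2, so result = 0.2
(C /\ (C -> A)) = min(0.4, 0.2) = 0.2
(~(B -> C) -> (C /\ (C -> A))): 0 ≤ 0.2, so result = 1
~B: Gödel ¬ of 0.6 = 0 (operand ≠ 0)
(C \/ ~B) = max(0.4, 0) = 0.4
((C \/ ~B) \/ A) = max(0.4, 0.2) = 0.4
(((C \/ ~B) \/ A) \/ C) = max(0.4, 0.4) = 0.4
((~(B -> C) -> (C /\ (C -> A))) -> (((C \/ ~B) \/ A) \/ C)): 1 > 0.4, so result = 0.4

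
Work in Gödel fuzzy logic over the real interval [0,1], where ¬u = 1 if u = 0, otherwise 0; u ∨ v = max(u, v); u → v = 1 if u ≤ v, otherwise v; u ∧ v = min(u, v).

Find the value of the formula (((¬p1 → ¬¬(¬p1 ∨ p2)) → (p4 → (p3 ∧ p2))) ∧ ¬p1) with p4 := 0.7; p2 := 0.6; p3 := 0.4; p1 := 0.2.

0.00

¬p1: Gödel ¬ of 0.2 = 0 (operand ≠ 0)
¬p1: Gödel ¬ of 0.2 = 0 (operand ≠ 0)
(¬p1 ∨ p2) = max(0, 0.6) = 0.6
¬(¬p1 ∨ p2): Gödel ¬ of 0.6 = 0 (operand ≠ 0)
¬¬(¬p1 ∨ p2): Gödel ¬ of 0 = 1 (operand is 0)
(¬p1 → ¬¬(¬p1 ∨ p2)): 0 ≤ 1, so result = 1
(p3 ∧ p2) = min(0.4, 0.6) = 0.4
(p4 → (p3 ∧ p2)): 0.7 > 0.4, so result = 0.4
((¬p1 → ¬¬(¬p1 ∨ p2)) → (p4 → (p3 ∧ p2))): 1 > 0.4, so result = 0.4
¬p1: Gödel ¬ of 0.2 = 0 (operand ≠ 0)
(((¬p1 → ¬¬(¬p1 ∨ p2)) → (p4 → (p3 ∧ p2))) ∧ ¬p1) = min(0.4, 0) = 0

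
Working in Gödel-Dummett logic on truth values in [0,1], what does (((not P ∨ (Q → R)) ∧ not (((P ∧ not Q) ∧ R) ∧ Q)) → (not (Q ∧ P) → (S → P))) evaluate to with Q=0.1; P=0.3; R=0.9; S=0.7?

not P: Gödel ¬ of 0.3 = 0 (operand ≠ 0)
(Q → R): 0.1 ≤ 0.9, so result = 1
(not P ∨ (Q → R)) = max(0, 1) = 1
not Q: Gödel ¬ of 0.1 = 0 (operand ≠ 0)
(P ∧ not Q) = min(0.3, 0) = 0
((P ∧ not Q) ∧ R) = min(0, 0.9) = 0
(((P ∧ not Q) ∧ R) ∧ Q) = min(0, 0.1) = 0
not (((P ∧ not Q) ∧ R) ∧ Q): Gödel ¬ of 0 = 1 (operand is 0)
((not P ∨ (Q → R)) ∧ not (((P ∧ not Q) ∧ R) ∧ Q)) = min(1, 1) = 1
(Q ∧ P) = min(0.1, 0.3) = 0.1
not (Q ∧ P): Gödel ¬ of 0.1 = 0 (operand ≠ 0)
(S → P): 0.7 > 0.3, so result = 0.3
(not (Q ∧ P) → (S → P)): 0 ≤ 0.3, so result = 1
(((not P ∨ (Q → R)) ∧ not (((P ∧ not Q) ∧ R) ∧ Q)) → (not (Q ∧ P) → (S → P))): 1 ≤ 1, so result = 1

1.00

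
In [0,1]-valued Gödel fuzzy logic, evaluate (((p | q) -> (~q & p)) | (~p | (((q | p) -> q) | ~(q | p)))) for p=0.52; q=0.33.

(p | q) = max(0.52, 0.33) = 0.52
~q: Gödel ¬ of 0.33 = 0 (operand ≠ 0)
(~q & p) = min(0, 0.52) = 0
((p | q) -> (~q & p)): 0.52 > 0, so result = 0
~p: Gödel ¬ of 0.52 = 0 (operand ≠ 0)
(q | p) = max(0.33, 0.52) = 0.52
((q | p) -> q): 0.52 > 0.33, so result = 0.33
(q | p) = max(0.33, 0.52) = 0.52
~(q | p): Gödel ¬ of 0.52 = 0 (operand ≠ 0)
(((q | p) -> q) | ~(q | p)) = max(0.33, 0) = 0.33
(~p | (((q | p) -> q) | ~(q | p))) = max(0, 0.33) = 0.33
(((p | q) -> (~q & p)) | (~p | (((q | p) -> q) | ~(q | p)))) = max(0, 0.33) = 0.33

0.33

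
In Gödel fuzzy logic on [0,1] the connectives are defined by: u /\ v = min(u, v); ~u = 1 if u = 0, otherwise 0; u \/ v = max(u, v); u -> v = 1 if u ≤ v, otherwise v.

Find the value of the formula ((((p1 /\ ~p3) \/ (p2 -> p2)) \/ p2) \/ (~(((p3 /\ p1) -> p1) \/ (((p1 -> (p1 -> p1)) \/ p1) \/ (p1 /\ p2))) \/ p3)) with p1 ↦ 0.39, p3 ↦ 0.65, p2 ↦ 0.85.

1.00

~p3: Gödel ¬ of 0.65 = 0 (operand ≠ 0)
(p1 /\ ~p3) = min(0.39, 0) = 0
(p2 -> p2): 0.85 ≤ 0.85, so result = 1
((p1 /\ ~p3) \/ (p2 -> p2)) = max(0, 1) = 1
(((p1 /\ ~p3) \/ (p2 -> p2)) \/ p2) = max(1, 0.85) = 1
(p3 /\ p1) = min(0.65, 0.39) = 0.39
((p3 /\ p1) -> p1): 0.39 ≤ 0.39, so result = 1
(p1 -> p1): 0.39 ≤ 0.39, so result = 1
(p1 -> (p1 -> p1)): 0.39 ≤ 1, so result = 1
((p1 -> (p1 -> p1)) \/ p1) = max(1, 0.39) = 1
(p1 /\ p2) = min(0.39, 0.85) = 0.39
(((p1 -> (p1 -> p1)) \/ p1) \/ (p1 /\ p2)) = max(1, 0.39) = 1
(((p3 /\ p1) -> p1) \/ (((p1 -> (p1 -> p1)) \/ p1) \/ (p1 /\ p2))) = max(1, 1) = 1
~(((p3 /\ p1) -> p1) \/ (((p1 -> (p1 -> p1)) \/ p1) \/ (p1 /\ p2))): Gödel ¬ of 1 = 0 (operand ≠ 0)
(~(((p3 /\ p1) -> p1) \/ (((p1 -> (p1 -> p1)) \/ p1) \/ (p1 /\ p2))) \/ p3) = max(0, 0.65) = 0.65
((((p1 /\ ~p3) \/ (p2 -> p2)) \/ p2) \/ (~(((p3 /\ p1) -> p1) \/ (((p1 -> (p1 -> p1)) \/ p1) \/ (p1 /\ p2))) \/ p3)) = max(1, 0.65) = 1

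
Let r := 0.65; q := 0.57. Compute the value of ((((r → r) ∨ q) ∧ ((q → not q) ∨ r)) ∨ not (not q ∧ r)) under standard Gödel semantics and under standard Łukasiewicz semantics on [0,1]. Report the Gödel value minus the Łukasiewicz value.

Gödel evaluation:
  (r → r): 0.65 ≤ 0.65, so result = 1
  ((r → r) ∨ q) = max(1, 0.57) = 1
  not q: Gödel ¬ of 0.57 = 0 (operand ≠ 0)
  (q → not q): 0.57 > 0, so result = 0
  ((q → not q) ∨ r) = max(0, 0.65) = 0.65
  (((r → r) ∨ q) ∧ ((q → not q) ∨ r)) = min(1, 0.65) = 0.65
  not q: Gödel ¬ of 0.57 = 0 (operand ≠ 0)
  (not q ∧ r) = min(0, 0.65) = 0
  not (not q ∧ r): Gödel ¬ of 0 = 1 (operand is 0)
  ((((r → r) ∨ q) ∧ ((q → not q) ∨ r)) ∨ not (not q ∧ r)) = max(0.65, 1) = 1
  Gödel value = 1
Łukasiewicz evaluation:
  (r → r): min(1, 1 − 0.65 + 0.65) = 1
  ((r → r) ∨ q) = max(1, 0.57) = 1
  not q: Łukasiewicz ¬ gives 1 − 0.57 = 0.43
  (q → not q): min(1, 1 − 0.57 + 0.43) = 0.86
  ((q → not q) ∨ r) = max(0.86, 0.65) = 0.86
  (((r → r) ∨ q) ∧ ((q → not q) ∨ r)) = min(1, 0.86) = 0.86
  not q: Łukasiewicz ¬ gives 1 − 0.57 = 0.43
  (not q ∧ r) = min(0.43, 0.65) = 0.43
  not (not q ∧ r): Łukasiewicz ¬ gives 1 − 0.43 = 0.57
  ((((r → r) ∨ q) ∧ ((q → not q) ∨ r)) ∨ not (not q ∧ r)) = max(0.86, 0.57) = 0.86
  Łukasiewicz value = 0.86
Difference: 1 − 0.86 = 0.14

0.14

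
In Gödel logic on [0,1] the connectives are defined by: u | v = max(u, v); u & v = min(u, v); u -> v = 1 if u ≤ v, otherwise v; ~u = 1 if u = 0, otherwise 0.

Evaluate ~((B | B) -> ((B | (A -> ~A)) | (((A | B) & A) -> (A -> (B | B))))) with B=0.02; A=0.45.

(B | B) = max(0.02, 0.02) = 0.02
~A: Gödel ¬ of 0.45 = 0 (operand ≠ 0)
(A -> ~A): 0.45 > 0, so result = 0
(B | (A -> ~A)) = max(0.02, 0) = 0.02
(A | B) = max(0.45, 0.02) = 0.45
((A | B) & A) = min(0.45, 0.45) = 0.45
(B | B) = max(0.02, 0.02) = 0.02
(A -> (B | B)): 0.45 > 0.02, so result = 0.02
(((A | B) & A) -> (A -> (B | B))): 0.45 > 0.02, so result = 0.02
((B | (A -> ~A)) | (((A | B) & A) -> (A -> (B | B)))) = max(0.02, 0.02) = 0.02
((B | B) -> ((B | (A -> ~A)) | (((A | B) & A) -> (A -> (B | B))))): 0.02 ≤ 0.02, so result = 1
~((B | B) -> ((B | (A -> ~A)) | (((A | B) & A) -> (A -> (B | B))))): Gödel ¬ of 1 = 0 (operand ≠ 0)

0.00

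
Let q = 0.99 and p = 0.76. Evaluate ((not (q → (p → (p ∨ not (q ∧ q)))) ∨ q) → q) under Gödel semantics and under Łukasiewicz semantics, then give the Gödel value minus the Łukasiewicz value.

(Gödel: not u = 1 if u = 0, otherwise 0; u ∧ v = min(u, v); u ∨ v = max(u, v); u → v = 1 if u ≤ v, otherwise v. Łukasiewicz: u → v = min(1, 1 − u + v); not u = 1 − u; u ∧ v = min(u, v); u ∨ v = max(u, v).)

Gödel evaluation:
  (q ∧ q) = min(0.99, 0.99) = 0.99
  not (q ∧ q): Gödel ¬ of 0.99 = 0 (operand ≠ 0)
  (p ∨ not (q ∧ q)) = max(0.76, 0) = 0.76
  (p → (p ∨ not (q ∧ q))): 0.76 ≤ 0.76, so result = 1
  (q → (p → (p ∨ not (q ∧ q)))): 0.99 ≤ 1, so result = 1
  not (q → (p → (p ∨ not (q ∧ q)))): Gödel ¬ of 1 = 0 (operand ≠ 0)
  (not (q → (p → (p ∨ not (q ∧ q)))) ∨ q) = max(0, 0.99) = 0.99
  ((not (q → (p → (p ∨ not (q ∧ q)))) ∨ q) → q): 0.99 ≤ 0.99, so result = 1
  Gödel value = 1
Łukasiewicz evaluation:
  (q ∧ q) = min(0.99, 0.99) = 0.99
  not (q ∧ q): Łukasiewicz ¬ gives 1 − 0.99 = 0.01
  (p ∨ not (q ∧ q)) = max(0.76, 0.01) = 0.76
  (p → (p ∨ not (q ∧ q))): min(1, 1 − 0.76 + 0.76) = 1
  (q → (p → (p ∨ not (q ∧ q)))): min(1, 1 − 0.99 + 1) = 1
  not (q → (p → (p ∨ not (q ∧ q)))): Łukasiewicz ¬ gives 1 − 1 = 0
  (not (q → (p → (p ∨ not (q ∧ q)))) ∨ q) = max(0, 0.99) = 0.99
  ((not (q → (p → (p ∨ not (q ∧ q)))) ∨ q) → q): min(1, 1 − 0.99 + 0.99) = 1
  Łukasiewicz value = 1
Difference: 1 − 1 = 0.00

0.00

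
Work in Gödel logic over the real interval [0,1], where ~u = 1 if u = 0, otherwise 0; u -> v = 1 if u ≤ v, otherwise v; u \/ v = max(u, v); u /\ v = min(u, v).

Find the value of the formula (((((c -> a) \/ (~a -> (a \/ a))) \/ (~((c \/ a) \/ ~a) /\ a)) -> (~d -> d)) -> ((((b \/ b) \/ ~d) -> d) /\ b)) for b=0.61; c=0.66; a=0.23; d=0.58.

(c -> a): 0.66 > 0.23, so result = 0.23
~a: Gödel ¬ of 0.23 = 0 (operand ≠ 0)
(a \/ a) = max(0.23, 0.23) = 0.23
(~a -> (a \/ a)): 0 ≤ 0.23, so result = 1
((c -> a) \/ (~a -> (a \/ a))) = max(0.23, 1) = 1
(c \/ a) = max(0.66, 0.23) = 0.66
~a: Gödel ¬ of 0.23 = 0 (operand ≠ 0)
((c \/ a) \/ ~a) = max(0.66, 0) = 0.66
~((c \/ a) \/ ~a): Gödel ¬ of 0.66 = 0 (operand ≠ 0)
(~((c \/ a) \/ ~a) /\ a) = min(0, 0.23) = 0
(((c -> a) \/ (~a -> (a \/ a))) \/ (~((c \/ a) \/ ~a) /\ a)) = max(1, 0) = 1
~d: Gödel ¬ of 0.58 = 0 (operand ≠ 0)
(~d -> d): 0 ≤ 0.58, so result = 1
((((c -> a) \/ (~a -> (a \/ a))) \/ (~((c \/ a) \/ ~a) /\ a)) -> (~d -> d)): 1 ≤ 1, so result = 1
(b \/ b) = max(0.61, 0.61) = 0.61
~d: Gödel ¬ of 0.58 = 0 (operand ≠ 0)
((b \/ b) \/ ~d) = max(0.61, 0) = 0.61
(((b \/ b) \/ ~d) -> d): 0.61 > 0.58, so result = 0.58
((((b \/ b) \/ ~d) -> d) /\ b) = min(0.58, 0.61) = 0.58
(((((c -> a) \/ (~a -> (a \/ a))) \/ (~((c \/ a) \/ ~a) /\ a)) -> (~d -> d)) -> ((((b \/ b) \/ ~d) -> d) /\ b)): 1 > 0.58, so result = 0.58

0.58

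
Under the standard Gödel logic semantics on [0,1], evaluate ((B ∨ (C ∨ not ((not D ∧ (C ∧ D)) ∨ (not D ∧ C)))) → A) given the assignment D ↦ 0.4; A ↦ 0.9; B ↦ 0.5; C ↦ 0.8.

not D: Gödel ¬ of 0.4 = 0 (operand ≠ 0)
(C ∧ D) = min(0.8, 0.4) = 0.4
(not D ∧ (C ∧ D)) = min(0, 0.4) = 0
not D: Gödel ¬ of 0.4 = 0 (operand ≠ 0)
(not D ∧ C) = min(0, 0.8) = 0
((not D ∧ (C ∧ D)) ∨ (not D ∧ C)) = max(0, 0) = 0
not ((not D ∧ (C ∧ D)) ∨ (not D ∧ C)): Gödel ¬ of 0 = 1 (operand is 0)
(C ∨ not ((not D ∧ (C ∧ D)) ∨ (not D ∧ C))) = max(0.8, 1) = 1
(B ∨ (C ∨ not ((not D ∧ (C ∧ D)) ∨ (not D ∧ C)))) = max(0.5, 1) = 1
((B ∨ (C ∨ not ((not D ∧ (C ∧ D)) ∨ (not D ∧ C)))) → A): 1 > 0.9, so result = 0.9

0.90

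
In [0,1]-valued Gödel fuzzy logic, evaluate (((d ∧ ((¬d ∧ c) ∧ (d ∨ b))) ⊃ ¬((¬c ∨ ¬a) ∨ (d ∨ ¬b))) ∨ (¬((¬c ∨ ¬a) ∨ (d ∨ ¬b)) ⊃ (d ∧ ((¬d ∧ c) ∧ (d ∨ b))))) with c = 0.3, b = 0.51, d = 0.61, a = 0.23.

¬d: Gödel ¬ of 0.61 = 0 (operand ≠ 0)
(¬d ∧ c) = min(0, 0.3) = 0
(d ∨ b) = max(0.61, 0.51) = 0.61
((¬d ∧ c) ∧ (d ∨ b)) = min(0, 0.61) = 0
(d ∧ ((¬d ∧ c) ∧ (d ∨ b))) = min(0.61, 0) = 0
¬c: Gödel ¬ of 0.3 = 0 (operand ≠ 0)
¬a: Gödel ¬ of 0.23 = 0 (operand ≠ 0)
(¬c ∨ ¬a) = max(0, 0) = 0
¬b: Gödel ¬ of 0.51 = 0 (operand ≠ 0)
(d ∨ ¬b) = max(0.61, 0) = 0.61
((¬c ∨ ¬a) ∨ (d ∨ ¬b)) = max(0, 0.61) = 0.61
¬((¬c ∨ ¬a) ∨ (d ∨ ¬b)): Gödel ¬ of 0.61 = 0 (operand ≠ 0)
((d ∧ ((¬d ∧ c) ∧ (d ∨ b))) ⊃ ¬((¬c ∨ ¬a) ∨ (d ∨ ¬b))): 0 ≤ 0, so result = 1
¬c: Gödel ¬ of 0.3 = 0 (operand ≠ 0)
¬a: Gödel ¬ of 0.23 = 0 (operand ≠ 0)
(¬c ∨ ¬a) = max(0, 0) = 0
¬b: Gödel ¬ of 0.51 = 0 (operand ≠ 0)
(d ∨ ¬b) = max(0.61, 0) = 0.61
((¬c ∨ ¬a) ∨ (d ∨ ¬b)) = max(0, 0.61) = 0.61
¬((¬c ∨ ¬a) ∨ (d ∨ ¬b)): Gödel ¬ of 0.61 = 0 (operand ≠ 0)
¬d: Gödel ¬ of 0.61 = 0 (operand ≠ 0)
(¬d ∧ c) = min(0, 0.3) = 0
(d ∨ b) = max(0.61, 0.51) = 0.61
((¬d ∧ c) ∧ (d ∨ b)) = min(0, 0.61) = 0
(d ∧ ((¬d ∧ c) ∧ (d ∨ b))) = min(0.61, 0) = 0
(¬((¬c ∨ ¬a) ∨ (d ∨ ¬b)) ⊃ (d ∧ ((¬d ∧ c) ∧ (d ∨ b)))): 0 ≤ 0, so result = 1
(((d ∧ ((¬d ∧ c) ∧ (d ∨ b))) ⊃ ¬((¬c ∨ ¬a) ∨ (d ∨ ¬b))) ∨ (¬((¬c ∨ ¬a) ∨ (d ∨ ¬b)) ⊃ (d ∧ ((¬d ∧ c) ∧ (d ∨ b))))) = max(1, 1) = 1

1.00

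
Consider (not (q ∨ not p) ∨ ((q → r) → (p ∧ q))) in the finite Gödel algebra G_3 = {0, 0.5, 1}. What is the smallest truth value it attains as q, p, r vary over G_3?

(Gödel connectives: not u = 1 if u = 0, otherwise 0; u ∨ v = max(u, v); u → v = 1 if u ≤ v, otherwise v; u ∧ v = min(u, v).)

0.00

The minimum is attained at q = 0, p = 0, r = 0:
  not p: Gödel ¬ of 0 = 1 (operand is 0)
  (q ∨ not p) = max(0, 1) = 1
  not (q ∨ not p): Gödel ¬ of 1 = 0 (operand ≠ 0)
  (q → r): 0 ≤ 0, so result = 1
  (p ∧ q) = min(0, 0) = 0
  ((q → r) → (p ∧ q)): 1 > 0, so result = 0
  (not (q ∨ not p) ∨ ((q → r) → (p ∧ q))) = max(0, 0) = 0
Checking all 27 assignments confirms none give a value below 0.00.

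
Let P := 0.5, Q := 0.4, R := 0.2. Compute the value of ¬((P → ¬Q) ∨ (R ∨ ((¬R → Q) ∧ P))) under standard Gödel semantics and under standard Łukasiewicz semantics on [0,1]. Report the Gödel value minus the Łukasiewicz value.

Gödel evaluation:
  ¬Q: Gödel ¬ of 0.4 = 0 (operand ≠ 0)
  (P → ¬Q): 0.5 > 0, so result = 0
  ¬R: Gödel ¬ of 0.2 = 0 (operand ≠ 0)
  (¬R → Q): 0 ≤ 0.4, so result = 1
  ((¬R → Q) ∧ P) = min(1, 0.5) = 0.5
  (R ∨ ((¬R → Q) ∧ P)) = max(0.2, 0.5) = 0.5
  ((P → ¬Q) ∨ (R ∨ ((¬R → Q) ∧ P))) = max(0, 0.5) = 0.5
  ¬((P → ¬Q) ∨ (R ∨ ((¬R → Q) ∧ P))): Gödel ¬ of 0.5 = 0 (operand ≠ 0)
  Gödel value = 0
Łukasiewicz evaluation:
  ¬Q: Łukasiewicz ¬ gives 1 − 0.4 = 0.6
  (P → ¬Q): min(1, 1 − 0.5 + 0.6) = 1
  ¬R: Łukasiewicz ¬ gives 1 − 0.2 = 0.8
  (¬R → Q): min(1, 1 − 0.8 + 0.4) = 0.6
  ((¬R → Q) ∧ P) = min(0.6, 0.5) = 0.5
  (R ∨ ((¬R → Q) ∧ P)) = max(0.2, 0.5) = 0.5
  ((P → ¬Q) ∨ (R ∨ ((¬R → Q) ∧ P))) = max(1, 0.5) = 1
  ¬((P → ¬Q) ∨ (R ∨ ((¬R → Q) ∧ P))): Łukasiewicz ¬ gives 1 − 1 = 0
  Łukasiewicz value = 0
Difference: 0 − 0 = 0.00

0.00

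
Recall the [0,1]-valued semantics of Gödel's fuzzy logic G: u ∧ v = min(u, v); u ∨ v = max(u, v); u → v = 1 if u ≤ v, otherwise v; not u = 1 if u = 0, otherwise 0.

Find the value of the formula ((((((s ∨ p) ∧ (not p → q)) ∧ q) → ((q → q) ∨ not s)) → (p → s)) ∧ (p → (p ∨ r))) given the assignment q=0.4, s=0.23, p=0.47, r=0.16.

(s ∨ p) = max(0.23, 0.47) = 0.47
not p: Gödel ¬ of 0.47 = 0 (operand ≠ 0)
(not p → q): 0 ≤ 0.4, so result = 1
((s ∨ p) ∧ (not p → q)) = min(0.47, 1) = 0.47
(((s ∨ p) ∧ (not p → q)) ∧ q) = min(0.47, 0.4) = 0.4
(q → q): 0.4 ≤ 0.4, so result = 1
not s: Gödel ¬ of 0.23 = 0 (operand ≠ 0)
((q → q) ∨ not s) = max(1, 0) = 1
((((s ∨ p) ∧ (not p → q)) ∧ q) → ((q → q) ∨ not s)): 0.4 ≤ 1, so result = 1
(p → s): 0.47 > 0.23, so result = 0.23
(((((s ∨ p) ∧ (not p → q)) ∧ q) → ((q → q) ∨ not s)) → (p → s)): 1 > 0.23, so result = 0.23
(p ∨ r) = max(0.47, 0.16) = 0.47
(p → (p ∨ r)): 0.47 ≤ 0.47, so result = 1
((((((s ∨ p) ∧ (not p → q)) ∧ q) → ((q → q) ∨ not s)) → (p → s)) ∧ (p → (p ∨ r))) = min(0.23, 1) = 0.23

0.23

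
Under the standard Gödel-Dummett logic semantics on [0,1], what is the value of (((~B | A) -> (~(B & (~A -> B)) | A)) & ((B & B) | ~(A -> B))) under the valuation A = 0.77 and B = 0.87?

~B: Gödel ¬ of 0.87 = 0 (operand ≠ 0)
(~B | A) = max(0, 0.77) = 0.77
~A: Gödel ¬ of 0.77 = 0 (operand ≠ 0)
(~A -> B): 0 ≤ 0.87, so result = 1
(B & (~A -> B)) = min(0.87, 1) = 0.87
~(B & (~A -> B)): Gödel ¬ of 0.87 = 0 (operand ≠ 0)
(~(B & (~A -> B)) | A) = max(0, 0.77) = 0.77
((~B | A) -> (~(B & (~A -> B)) | A)): 0.77 ≤ 0.77, so result = 1
(B & B) = min(0.87, 0.87) = 0.87
(A -> B): 0.77 ≤ 0.87, so result = 1
~(A -> B): Gödel ¬ of 1 = 0 (operand ≠ 0)
((B & B) | ~(A -> B)) = max(0.87, 0) = 0.87
(((~B | A) -> (~(B & (~A -> B)) | A)) & ((B & B) | ~(A -> B))) = min(1, 0.87) = 0.87

0.87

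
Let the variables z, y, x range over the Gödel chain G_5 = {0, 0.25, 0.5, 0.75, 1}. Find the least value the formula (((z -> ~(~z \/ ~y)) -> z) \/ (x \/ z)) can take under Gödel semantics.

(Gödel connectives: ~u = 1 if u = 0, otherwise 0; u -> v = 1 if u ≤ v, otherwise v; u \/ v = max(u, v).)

The minimum is attained at z = 0, y = 0, x = 0:
  ~z: Gödel ¬ of 0 = 1 (operand is 0)
  ~y: Gödel ¬ of 0 = 1 (operand is 0)
  (~z \/ ~y) = max(1, 1) = 1
  ~(~z \/ ~y): Gödel ¬ of 1 = 0 (operand ≠ 0)
  (z -> ~(~z \/ ~y)): 0 ≤ 0, so result = 1
  ((z -> ~(~z \/ ~y)) -> z): 1 > 0, so result = 0
  (x \/ z) = max(0, 0) = 0
  (((z -> ~(~z \/ ~y)) -> z) \/ (x \/ z)) = max(0, 0) = 0
Checking all 125 assignments confirms none give a value below 0.00.

0.00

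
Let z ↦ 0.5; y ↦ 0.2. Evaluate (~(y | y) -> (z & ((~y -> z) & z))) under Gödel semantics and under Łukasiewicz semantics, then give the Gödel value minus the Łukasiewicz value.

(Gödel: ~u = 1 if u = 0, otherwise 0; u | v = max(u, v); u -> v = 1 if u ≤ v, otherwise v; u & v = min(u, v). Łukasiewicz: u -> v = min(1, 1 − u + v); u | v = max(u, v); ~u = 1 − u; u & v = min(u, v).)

0.30

Gödel evaluation:
  (y | y) = max(0.2, 0.2) = 0.2
  ~(y | y): Gödel ¬ of 0.2 = 0 (operand ≠ 0)
  ~y: Gödel ¬ of 0.2 = 0 (operand ≠ 0)
  (~y -> z): 0 ≤ 0.5, so result = 1
  ((~y -> z) & z) = min(1, 0.5) = 0.5
  (z & ((~y -> z) & z)) = min(0.5, 0.5) = 0.5
  (~(y | y) -> (z & ((~y -> z) & z))): 0 ≤ 0.5, so result = 1
  Gödel value = 1
Łukasiewicz evaluation:
  (y | y) = max(0.2, 0.2) = 0.2
  ~(y | y): Łukasiewicz ¬ gives 1 − 0.2 = 0.8
  ~y: Łukasiewicz ¬ gives 1 − 0.2 = 0.8
  (~y -> z): min(1, 1 − 0.8 + 0.5) = 0.7
  ((~y -> z) & z) = min(0.7, 0.5) = 0.5
  (z & ((~y -> z) & z)) = min(0.5, 0.5) = 0.5
  (~(y | y) -> (z & ((~y -> z) & z))): min(1, 1 − 0.8 + 0.5) = 0.7
  Łukasiewicz value = 0.7
Difference: 1 − 0.7 = 0.30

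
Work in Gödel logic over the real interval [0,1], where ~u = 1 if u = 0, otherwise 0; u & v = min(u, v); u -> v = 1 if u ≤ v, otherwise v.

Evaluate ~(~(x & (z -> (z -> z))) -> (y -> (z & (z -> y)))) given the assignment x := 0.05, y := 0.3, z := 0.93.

0.00

(z -> z): 0.93 ≤ 0.93, so result = 1
(z -> (z -> z)): 0.93 ≤ 1, so result = 1
(x & (z -> (z -> z))) = min(0.05, 1) = 0.05
~(x & (z -> (z -> z))): Gödel ¬ of 0.05 = 0 (operand ≠ 0)
(z -> y): 0.93 > 0.3, so result = 0.3
(z & (z -> y)) = min(0.93, 0.3) = 0.3
(y -> (z & (z -> y))): 0.3 ≤ 0.3, so result = 1
(~(x & (z -> (z -> z))) -> (y -> (z & (z -> y)))): 0 ≤ 1, so result = 1
~(~(x & (z -> (z -> z))) -> (y -> (z & (z -> y)))): Gödel ¬ of 1 = 0 (operand ≠ 0)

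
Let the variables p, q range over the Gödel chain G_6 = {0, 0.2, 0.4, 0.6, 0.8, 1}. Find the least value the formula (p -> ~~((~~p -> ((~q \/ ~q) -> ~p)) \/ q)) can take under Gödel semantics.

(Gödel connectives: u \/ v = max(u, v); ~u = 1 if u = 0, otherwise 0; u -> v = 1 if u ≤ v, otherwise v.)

The minimum is attained at p = 0.2, q = 0:
  ~p: Gödel ¬ of 0.2 = 0 (operand ≠ 0)
  ~~p: Gödel ¬ of 0 = 1 (operand is 0)
  ~q: Gödel ¬ of 0 = 1 (operand is 0)
  ~q: Gödel ¬ of 0 = 1 (operand is 0)
  (~q \/ ~q) = max(1, 1) = 1
  ~p: Gödel ¬ of 0.2 = 0 (operand ≠ 0)
  ((~q \/ ~q) -> ~p): 1 > 0, so result = 0
  (~~p -> ((~q \/ ~q) -> ~p)): 1 > 0, so result = 0
  ((~~p -> ((~q \/ ~q) -> ~p)) \/ q) = max(0, 0) = 0
  ~((~~p -> ((~q \/ ~q) -> ~p)) \/ q): Gödel ¬ of 0 = 1 (operand is 0)
  ~~((~~p -> ((~q \/ ~q) -> ~p)) \/ q): Gödel ¬ of 1 = 0 (operand ≠ 0)
  (p -> ~~((~~p -> ((~q \/ ~q) -> ~p)) \/ q)): 0.2 > 0, so result = 0
Checking all 36 assignments confirms none give a value below 0.00.

0.00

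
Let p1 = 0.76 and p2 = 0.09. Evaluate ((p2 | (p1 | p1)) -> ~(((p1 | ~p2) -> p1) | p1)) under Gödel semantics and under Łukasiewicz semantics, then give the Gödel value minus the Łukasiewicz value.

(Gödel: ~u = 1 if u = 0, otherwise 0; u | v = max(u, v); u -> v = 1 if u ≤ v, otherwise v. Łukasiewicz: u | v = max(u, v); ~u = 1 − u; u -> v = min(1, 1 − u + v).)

Gödel evaluation:
  (p1 | p1) = max(0.76, 0.76) = 0.76
  (p2 | (p1 | p1)) = max(0.09, 0.76) = 0.76
  ~p2: Gödel ¬ of 0.09 = 0 (operand ≠ 0)
  (p1 | ~p2) = max(0.76, 0) = 0.76
  ((p1 | ~p2) -> p1): 0.76 ≤ 0.76, so result = 1
  (((p1 | ~p2) -> p1) | p1) = max(1, 0.76) = 1
  ~(((p1 | ~p2) -> p1) | p1): Gödel ¬ of 1 = 0 (operand ≠ 0)
  ((p2 | (p1 | p1)) -> ~(((p1 | ~p2) -> p1) | p1)): 0.76 > 0, so result = 0
  Gödel value = 0
Łukasiewicz evaluation:
  (p1 | p1) = max(0.76, 0.76) = 0.76
  (p2 | (p1 | p1)) = max(0.09, 0.76) = 0.76
  ~p2: Łukasiewicz ¬ gives 1 − 0.09 = 0.91
  (p1 | ~p2) = max(0.76, 0.91) = 0.91
  ((p1 | ~p2) -> p1): min(1, 1 − 0.91 + 0.76) = 0.85
  (((p1 | ~p2) -> p1) | p1) = max(0.85, 0.76) = 0.85
  ~(((p1 | ~p2) -> p1) | p1): Łukasiewicz ¬ gives 1 − 0.85 = 0.15
  ((p2 | (p1 | p1)) -> ~(((p1 | ~p2) -> p1) | p1)): min(1, 1 − 0.76 + 0.15) = 0.39
  Łukasiewicz value = 0.39
Difference: 0 − 0.39 = -0.39

-0.39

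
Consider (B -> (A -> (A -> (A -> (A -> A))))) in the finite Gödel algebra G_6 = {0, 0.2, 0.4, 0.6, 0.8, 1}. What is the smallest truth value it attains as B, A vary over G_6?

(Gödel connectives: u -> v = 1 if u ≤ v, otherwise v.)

Every assignment gives 1. For instance at B = 0, A = 0:
  (A -> A): 0 ≤ 0, so result = 1
  (A -> (A -> A)): 0 ≤ 1, so result = 1
  (A -> (A -> (A -> A))): 0 ≤ 1, so result = 1
  (A -> (A -> (A -> (A -> A)))): 0 ≤ 1, so result = 1
  (B -> (A -> (A -> (A -> (A -> A))))): 0 ≤ 1, so result = 1
All 36 assignments give value 1 — the formula is a G_6-tautology.

1.00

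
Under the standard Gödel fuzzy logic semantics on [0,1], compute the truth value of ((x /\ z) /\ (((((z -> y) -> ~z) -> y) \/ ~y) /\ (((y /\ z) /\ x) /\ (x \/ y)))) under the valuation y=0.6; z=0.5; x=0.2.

(x /\ z) = min(0.2, 0.5) = 0.2
(z -> y): 0.5 ≤ 0.6, so result = 1
~z: Gödel ¬ of 0.5 = 0 (operand ≠ 0)
((z -> y) -> ~z): 1 > 0, so result = 0
(((z -> y) -> ~z) -> y): 0 ≤ 0.6, so result = 1
~y: Gödel ¬ of 0.6 = 0 (operand ≠ 0)
((((z -> y) -> ~z) -> y) \/ ~y) = max(1, 0) = 1
(y /\ z) = min(0.6, 0.5) = 0.5
((y /\ z) /\ x) = min(0.5, 0.2) = 0.2
(x \/ y) = max(0.2, 0.6) = 0.6
(((y /\ z) /\ x) /\ (x \/ y)) = min(0.2, 0.6) = 0.2
(((((z -> y) -> ~z) -> y) \/ ~y) /\ (((y /\ z) /\ x) /\ (x \/ y))) = min(1, 0.2) = 0.2
((x /\ z) /\ (((((z -> y) -> ~z) -> y) \/ ~y) /\ (((y /\ z) /\ x) /\ (x \/ y)))) = min(0.2, 0.2) = 0.2

0.20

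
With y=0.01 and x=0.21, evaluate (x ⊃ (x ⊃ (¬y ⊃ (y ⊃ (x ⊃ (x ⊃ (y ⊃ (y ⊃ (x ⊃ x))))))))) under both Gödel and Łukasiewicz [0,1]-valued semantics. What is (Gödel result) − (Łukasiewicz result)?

Gödel evaluation:
  ¬y: Gödel ¬ of 0.01 = 0 (operand ≠ 0)
  (x ⊃ x): 0.21 ≤ 0.21, so result = 1
  (y ⊃ (x ⊃ x)): 0.01 ≤ 1, so result = 1
  (y ⊃ (y ⊃ (x ⊃ x))): 0.01 ≤ 1, so result = 1
  (x ⊃ (y ⊃ (y ⊃ (x ⊃ x)))): 0.21 ≤ 1, so result = 1
  (x ⊃ (x ⊃ (y ⊃ (y ⊃ (x ⊃ x))))): 0.21 ≤ 1, so result = 1
  (y ⊃ (x ⊃ (x ⊃ (y ⊃ (y ⊃ (x ⊃ x)))))): 0.01 ≤ 1, so result = 1
  (¬y ⊃ (y ⊃ (x ⊃ (x ⊃ (y ⊃ (y ⊃ (x ⊃ x))))))): 0 ≤ 1, so result = 1
  (x ⊃ (¬y ⊃ (y ⊃ (x ⊃ (x ⊃ (y ⊃ (y ⊃ (x ⊃ x)))))))): 0.21 ≤ 1, so result = 1
  (x ⊃ (x ⊃ (¬y ⊃ (y ⊃ (x ⊃ (x ⊃ (y ⊃ (y ⊃ (x ⊃ x))))))))): 0.21 ≤ 1, so result = 1
  Gödel value = 1
Łukasiewicz evaluation:
  ¬y: Łukasiewicz ¬ gives 1 − 0.01 = 0.99
  (x ⊃ x): min(1, 1 − 0.21 + 0.21) = 1
  (y ⊃ (x ⊃ x)): min(1, 1 − 0.01 + 1) = 1
  (y ⊃ (y ⊃ (x ⊃ x))): min(1, 1 − 0.01 + 1) = 1
  (x ⊃ (y ⊃ (y ⊃ (x ⊃ x)))): min(1, 1 − 0.21 + 1) = 1
  (x ⊃ (x ⊃ (y ⊃ (y ⊃ (x ⊃ x))))): min(1, 1 − 0.21 + 1) = 1
  (y ⊃ (x ⊃ (x ⊃ (y ⊃ (y ⊃ (x ⊃ x)))))): min(1, 1 − 0.01 + 1) = 1
  (¬y ⊃ (y ⊃ (x ⊃ (x ⊃ (y ⊃ (y ⊃ (x ⊃ x))))))): min(1, 1 − 0.99 + 1) = 1
  (x ⊃ (¬y ⊃ (y ⊃ (x ⊃ (x ⊃ (y ⊃ (y ⊃ (x ⊃ x)))))))): min(1, 1 − 0.21 + 1) = 1
  (x ⊃ (x ⊃ (¬y ⊃ (y ⊃ (x ⊃ (x ⊃ (y ⊃ (y ⊃ (x ⊃ x))))))))): min(1, 1 − 0.21 + 1) = 1
  Łukasiewicz value = 1
Difference: 1 − 1 = 0.00

0.00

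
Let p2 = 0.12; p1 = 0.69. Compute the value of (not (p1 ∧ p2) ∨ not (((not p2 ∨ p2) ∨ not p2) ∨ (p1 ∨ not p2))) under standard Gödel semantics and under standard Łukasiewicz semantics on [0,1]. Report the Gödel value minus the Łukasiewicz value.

Gödel evaluation:
  (p1 ∧ p2) = min(0.69, 0.12) = 0.12
  not (p1 ∧ p2): Gödel ¬ of 0.12 = 0 (operand ≠ 0)
  not p2: Gödel ¬ of 0.12 = 0 (operand ≠ 0)
  (not p2 ∨ p2) = max(0, 0.12) = 0.12
  not p2: Gödel ¬ of 0.12 = 0 (operand ≠ 0)
  ((not p2 ∨ p2) ∨ not p2) = max(0.12, 0) = 0.12
  not p2: Gödel ¬ of 0.12 = 0 (operand ≠ 0)
  (p1 ∨ not p2) = max(0.69, 0) = 0.69
  (((not p2 ∨ p2) ∨ not p2) ∨ (p1 ∨ not p2)) = max(0.12, 0.69) = 0.69
  not (((not p2 ∨ p2) ∨ not p2) ∨ (p1 ∨ not p2)): Gödel ¬ of 0.69 = 0 (operand ≠ 0)
  (not (p1 ∧ p2) ∨ not (((not p2 ∨ p2) ∨ not p2) ∨ (p1 ∨ not p2))) = max(0, 0) = 0
  Gödel value = 0
Łukasiewicz evaluation:
  (p1 ∧ p2) = min(0.69, 0.12) = 0.12
  not (p1 ∧ p2): Łukasiewicz ¬ gives 1 − 0.12 = 0.88
  not p2: Łukasiewicz ¬ gives 1 − 0.12 = 0.88
  (not p2 ∨ p2) = max(0.88, 0.12) = 0.88
  not p2: Łukasiewicz ¬ gives 1 − 0.12 = 0.88
  ((not p2 ∨ p2) ∨ not p2) = max(0.88, 0.88) = 0.88
  not p2: Łukasiewicz ¬ gives 1 − 0.12 = 0.88
  (p1 ∨ not p2) = max(0.69, 0.88) = 0.88
  (((not p2 ∨ p2) ∨ not p2) ∨ (p1 ∨ not p2)) = max(0.88, 0.88) = 0.88
  not (((not p2 ∨ p2) ∨ not p2) ∨ (p1 ∨ not p2)): Łukasiewicz ¬ gives 1 − 0.88 = 0.12
  (not (p1 ∧ p2) ∨ not (((not p2 ∨ p2) ∨ not p2) ∨ (p1 ∨ not p2))) = max(0.88, 0.12) = 0.88
  Łukasiewicz value = 0.88
Difference: 0 − 0.88 = -0.88

-0.88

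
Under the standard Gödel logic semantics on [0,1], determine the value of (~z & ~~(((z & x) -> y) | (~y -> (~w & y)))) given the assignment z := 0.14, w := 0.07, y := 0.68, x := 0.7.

~z: Gödel ¬ of 0.14 = 0 (operand ≠ 0)
(z & x) = min(0.14, 0.7) = 0.14
((z & x) -> y): 0.14 ≤ 0.68, so result = 1
~y: Gödel ¬ of 0.68 = 0 (operand ≠ 0)
~w: Gödel ¬ of 0.07 = 0 (operand ≠ 0)
(~w & y) = min(0, 0.68) = 0
(~y -> (~w & y)): 0 ≤ 0, so result = 1
(((z & x) -> y) | (~y -> (~w & y))) = max(1, 1) = 1
~(((z & x) -> y) | (~y -> (~w & y))): Gödel ¬ of 1 = 0 (operand ≠ 0)
~~(((z & x) -> y) | (~y -> (~w & y))): Gödel ¬ of 0 = 1 (operand is 0)
(~z & ~~(((z & x) -> y) | (~y -> (~w & y)))) = min(0, 1) = 0

0.00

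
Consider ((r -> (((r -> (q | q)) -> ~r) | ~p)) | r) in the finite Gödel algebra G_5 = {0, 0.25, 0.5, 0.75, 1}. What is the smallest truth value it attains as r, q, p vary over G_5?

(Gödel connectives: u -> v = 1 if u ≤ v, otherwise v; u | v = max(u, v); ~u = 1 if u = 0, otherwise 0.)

0.25

The minimum is attained at r = 0.25, q = 0.25, p = 0.25:
  (q | q) = max(0.25, 0.25) = 0.25
  (r -> (q | q)): 0.25 ≤ 0.25, so result = 1
  ~r: Gödel ¬ of 0.25 = 0 (operand ≠ 0)
  ((r -> (q | q)) -> ~r): 1 > 0, so result = 0
  ~p: Gödel ¬ of 0.25 = 0 (operand ≠ 0)
  (((r -> (q | q)) -> ~r) | ~p) = max(0, 0) = 0
  (r -> (((r -> (q | q)) -> ~r) | ~p)): 0.25 > 0, so result = 0
  ((r -> (((r -> (q | q)) -> ~r) | ~p)) | r) = max(0, 0.25) = 0.25
Checking all 125 assignments confirms none give a value below 0.25.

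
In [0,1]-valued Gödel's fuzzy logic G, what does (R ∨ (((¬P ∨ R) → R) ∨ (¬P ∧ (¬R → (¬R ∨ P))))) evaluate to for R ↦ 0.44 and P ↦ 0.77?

¬P: Gödel ¬ of 0.77 = 0 (operand ≠ 0)
(¬P ∨ R) = max(0, 0.44) = 0.44
((¬P ∨ R) → R): 0.44 ≤ 0.44, so result = 1
¬P: Gödel ¬ of 0.77 = 0 (operand ≠ 0)
¬R: Gödel ¬ of 0.44 = 0 (operand ≠ 0)
¬R: Gödel ¬ of 0.44 = 0 (operand ≠ 0)
(¬R ∨ P) = max(0, 0.77) = 0.77
(¬R → (¬R ∨ P)): 0 ≤ 0.77, so result = 1
(¬P ∧ (¬R → (¬R ∨ P))) = min(0, 1) = 0
(((¬P ∨ R) → R) ∨ (¬P ∧ (¬R → (¬R ∨ P)))) = max(1, 0) = 1
(R ∨ (((¬P ∨ R) → R) ∨ (¬P ∧ (¬R → (¬R ∨ P))))) = max(0.44, 1) = 1

1.00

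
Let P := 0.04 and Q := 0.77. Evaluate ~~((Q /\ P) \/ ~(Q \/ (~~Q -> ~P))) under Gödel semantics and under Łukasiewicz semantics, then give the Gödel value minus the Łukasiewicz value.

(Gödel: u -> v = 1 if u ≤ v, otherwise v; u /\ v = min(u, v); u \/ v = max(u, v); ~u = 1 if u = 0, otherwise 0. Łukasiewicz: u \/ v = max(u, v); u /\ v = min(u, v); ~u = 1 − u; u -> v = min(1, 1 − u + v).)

Gödel evaluation:
  (Q /\ P) = min(0.77, 0.04) = 0.04
  ~Q: Gödel ¬ of 0.77 = 0 (operand ≠ 0)
  ~~Q: Gödel ¬ of 0 = 1 (operand is 0)
  ~P: Gödel ¬ of 0.04 = 0 (operand ≠ 0)
  (~~Q -> ~P): 1 > 0, so result = 0
  (Q \/ (~~Q -> ~P)) = max(0.77, 0) = 0.77
  ~(Q \/ (~~Q -> ~P)): Gödel ¬ of 0.77 = 0 (operand ≠ 0)
  ((Q /\ P) \/ ~(Q \/ (~~Q -> ~P))) = max(0.04, 0) = 0.04
  ~((Q /\ P) \/ ~(Q \/ (~~Q -> ~P))): Gödel ¬ of 0.04 = 0 (operand ≠ 0)
  ~~((Q /\ P) \/ ~(Q \/ (~~Q -> ~P))): Gödel ¬ of 0 = 1 (operand is 0)
  Gödel value = 1
Łukasiewicz evaluation:
  (Q /\ P) = min(0.77, 0.04) = 0.04
  ~Q: Łukasiewicz ¬ gives 1 − 0.77 = 0.23
  ~~Q: Łukasiewicz ¬ gives 1 − 0.23 = 0.77
  ~P: Łukasiewicz ¬ gives 1 − 0.04 = 0.96
  (~~Q -> ~P): min(1, 1 − 0.77 + 0.96) = 1
  (Q \/ (~~Q -> ~P)) = max(0.77, 1) = 1
  ~(Q \/ (~~Q -> ~P)): Łukasiewicz ¬ gives 1 − 1 = 0
  ((Q /\ P) \/ ~(Q \/ (~~Q -> ~P))) = max(0.04, 0) = 0.04
  ~((Q /\ P) \/ ~(Q \/ (~~Q -> ~P))): Łukasiewicz ¬ gives 1 − 0.04 = 0.96
  ~~((Q /\ P) \/ ~(Q \/ (~~Q -> ~P))): Łukasiewicz ¬ gives 1 − 0.96 = 0.04
  Łukasiewicz value = 0.04
Difference: 1 − 0.04 = 0.96

0.96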